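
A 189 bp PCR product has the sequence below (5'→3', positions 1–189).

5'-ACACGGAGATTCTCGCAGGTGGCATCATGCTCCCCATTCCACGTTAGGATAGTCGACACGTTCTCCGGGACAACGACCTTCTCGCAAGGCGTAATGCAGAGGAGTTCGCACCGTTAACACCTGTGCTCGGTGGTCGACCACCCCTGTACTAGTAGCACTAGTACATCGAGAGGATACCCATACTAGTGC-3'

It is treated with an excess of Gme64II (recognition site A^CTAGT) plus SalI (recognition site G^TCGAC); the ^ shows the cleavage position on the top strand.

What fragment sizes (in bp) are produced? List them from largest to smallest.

Gme64II sites (ACTAGT) start at positions 148, 157, 182.
Gme64II cuts after the first base of each site, so after positions 148, 157, 182.
SalI sites (GTCGAC) start at positions 52, 133.
SalI cuts after the first base of each site, so after positions 52, 133.
Combined cut positions: 52, 133, 148, 157, 182.
Linear molecule, 5 cuts → 6 fragments:
  1–52 → 52 bp
  53–133 → 81 bp
  134–148 → 15 bp
  149–157 → 9 bp
  158–182 → 25 bp
  183–189 → 7 bp
Sorted largest to smallest: 81, 52, 25, 15, 9, 7 bp.

81, 52, 25, 15, 9, 7 bp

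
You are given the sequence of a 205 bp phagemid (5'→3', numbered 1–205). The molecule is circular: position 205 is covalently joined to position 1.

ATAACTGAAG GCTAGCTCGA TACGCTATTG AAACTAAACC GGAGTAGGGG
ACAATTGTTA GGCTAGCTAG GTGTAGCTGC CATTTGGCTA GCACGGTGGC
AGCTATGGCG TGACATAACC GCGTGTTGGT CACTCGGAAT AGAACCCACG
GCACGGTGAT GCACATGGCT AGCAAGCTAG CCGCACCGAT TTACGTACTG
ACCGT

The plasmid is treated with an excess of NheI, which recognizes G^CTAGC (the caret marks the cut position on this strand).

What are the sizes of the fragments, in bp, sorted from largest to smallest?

81, 51, 40, 25, 8 bp

NheI sites (GCTAGC) start at positions 11, 62, 87, 168, 176.
NheI cuts after the first base of each site, so after positions 11, 62, 87, 168, 176.
Circular molecule, 5 cuts → 5 fragments:
  12–62 → 51 bp
  63–87 → 25 bp
  88–168 → 81 bp
  169–176 → 8 bp
  177–205 then 1–11 → 29 + 11 = 40 bp
Sorted largest to smallest: 81, 51, 40, 25, 8 bp.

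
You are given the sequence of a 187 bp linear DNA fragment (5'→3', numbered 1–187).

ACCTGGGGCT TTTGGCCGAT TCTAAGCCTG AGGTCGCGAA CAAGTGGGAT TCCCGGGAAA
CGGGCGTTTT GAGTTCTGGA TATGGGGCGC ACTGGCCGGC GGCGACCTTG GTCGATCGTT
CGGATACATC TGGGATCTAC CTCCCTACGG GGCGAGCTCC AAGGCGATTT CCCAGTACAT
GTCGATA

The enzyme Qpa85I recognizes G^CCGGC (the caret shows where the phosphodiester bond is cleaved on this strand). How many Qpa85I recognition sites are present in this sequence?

GCCGGC occurs starting at position 95.
Qpa85I cuts at 1 site.

1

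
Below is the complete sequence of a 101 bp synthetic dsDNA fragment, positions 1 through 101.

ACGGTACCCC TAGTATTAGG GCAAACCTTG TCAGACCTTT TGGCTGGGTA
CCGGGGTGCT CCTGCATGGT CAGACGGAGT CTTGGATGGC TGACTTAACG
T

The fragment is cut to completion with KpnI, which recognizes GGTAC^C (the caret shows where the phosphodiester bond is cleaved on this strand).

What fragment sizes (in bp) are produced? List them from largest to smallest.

KpnI sites (GGTACC) start at positions 3, 47.
KpnI cuts after base 5 of each site (before the last base), so after positions 7, 51.
Linear molecule, 2 cuts → 3 fragments:
  1–7 → 7 bp
  8–51 → 44 bp
  52–101 → 50 bp
Sorted largest to smallest: 50, 44, 7 bp.

50, 44, 7 bp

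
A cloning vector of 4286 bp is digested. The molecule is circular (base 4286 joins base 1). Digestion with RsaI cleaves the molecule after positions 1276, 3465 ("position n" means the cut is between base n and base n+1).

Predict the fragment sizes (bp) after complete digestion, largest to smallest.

Circular molecule, 2 cuts → 2 fragments:
  3465 − 1276 = 2189 bp
  wrap: 4286 − 3465 + 1276 = 2097 bp
Sorted largest to smallest: 2189, 2097 bp.

2189, 2097 bp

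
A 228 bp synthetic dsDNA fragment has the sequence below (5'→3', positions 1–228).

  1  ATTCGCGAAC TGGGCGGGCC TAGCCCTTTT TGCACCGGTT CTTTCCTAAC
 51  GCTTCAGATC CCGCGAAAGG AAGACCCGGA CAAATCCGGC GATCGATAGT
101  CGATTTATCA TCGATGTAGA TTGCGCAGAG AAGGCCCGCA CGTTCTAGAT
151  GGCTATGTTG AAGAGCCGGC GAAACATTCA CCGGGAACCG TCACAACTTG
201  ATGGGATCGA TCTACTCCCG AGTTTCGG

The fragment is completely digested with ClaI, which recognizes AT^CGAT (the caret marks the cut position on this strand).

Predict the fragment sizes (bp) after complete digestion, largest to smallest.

ClaI sites (ATCGAT) start at positions 92, 110, 206.
ClaI cuts after base 2 of each site, so after positions 93, 111, 207.
Linear molecule, 3 cuts → 4 fragments:
  1–93 → 93 bp
  94–111 → 18 bp
  112–207 → 96 bp
  208–228 → 21 bp
Sorted largest to smallest: 96, 93, 21, 18 bp.

96, 93, 21, 18 bp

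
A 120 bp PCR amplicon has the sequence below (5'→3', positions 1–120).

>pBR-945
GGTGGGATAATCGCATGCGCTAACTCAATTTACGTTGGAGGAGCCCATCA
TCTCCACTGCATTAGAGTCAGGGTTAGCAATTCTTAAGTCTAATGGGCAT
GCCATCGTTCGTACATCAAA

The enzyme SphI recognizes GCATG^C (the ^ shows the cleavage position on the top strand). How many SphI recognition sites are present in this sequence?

GCATGC occurs starting at positions 13, 97.
SphI cuts at 2 sites.

2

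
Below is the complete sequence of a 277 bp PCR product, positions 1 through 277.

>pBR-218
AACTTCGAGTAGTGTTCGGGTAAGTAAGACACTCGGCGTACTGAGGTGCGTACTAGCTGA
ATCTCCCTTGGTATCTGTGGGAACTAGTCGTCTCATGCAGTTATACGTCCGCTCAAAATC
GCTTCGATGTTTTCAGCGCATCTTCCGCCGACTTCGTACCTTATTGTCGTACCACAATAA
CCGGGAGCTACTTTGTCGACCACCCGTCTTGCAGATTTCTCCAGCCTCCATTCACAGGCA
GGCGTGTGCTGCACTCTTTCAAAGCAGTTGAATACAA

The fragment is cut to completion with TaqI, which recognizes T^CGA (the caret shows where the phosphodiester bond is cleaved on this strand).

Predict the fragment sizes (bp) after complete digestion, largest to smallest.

119, 81, 72, 5 bp

TaqI sites (TCGA) start at positions 5, 124, 196.
TaqI cuts after the first base of each site, so after positions 5, 124, 196.
Linear molecule, 3 cuts → 4 fragments:
  1–5 → 5 bp
  6–124 → 119 bp
  125–196 → 72 bp
  197–277 → 81 bp
Sorted largest to smallest: 119, 81, 72, 5 bp.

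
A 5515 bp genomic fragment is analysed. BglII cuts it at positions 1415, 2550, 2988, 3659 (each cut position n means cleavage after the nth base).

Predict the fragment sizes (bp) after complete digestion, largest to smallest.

Linear molecule, 4 cuts → 5 fragments:
  1415 − 0 = 1415 bp
  2550 − 1415 = 1135 bp
  2988 − 2550 = 438 bp
  3659 − 2988 = 671 bp
  5515 − 3659 = 1856 bp
Sorted largest to smallest: 1856, 1415, 1135, 671, 438 bp.

1856, 1415, 1135, 671, 438 bp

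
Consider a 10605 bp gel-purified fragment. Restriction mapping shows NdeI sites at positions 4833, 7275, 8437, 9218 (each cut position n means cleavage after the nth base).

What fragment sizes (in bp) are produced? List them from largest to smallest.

4833, 2442, 1387, 1162, 781 bp

Linear molecule, 4 cuts → 5 fragments:
  4833 − 0 = 4833 bp
  7275 − 4833 = 2442 bp
  8437 − 7275 = 1162 bp
  9218 − 8437 = 781 bp
  10605 − 9218 = 1387 bp
Sorted largest to smallest: 4833, 2442, 1387, 1162, 781 bp.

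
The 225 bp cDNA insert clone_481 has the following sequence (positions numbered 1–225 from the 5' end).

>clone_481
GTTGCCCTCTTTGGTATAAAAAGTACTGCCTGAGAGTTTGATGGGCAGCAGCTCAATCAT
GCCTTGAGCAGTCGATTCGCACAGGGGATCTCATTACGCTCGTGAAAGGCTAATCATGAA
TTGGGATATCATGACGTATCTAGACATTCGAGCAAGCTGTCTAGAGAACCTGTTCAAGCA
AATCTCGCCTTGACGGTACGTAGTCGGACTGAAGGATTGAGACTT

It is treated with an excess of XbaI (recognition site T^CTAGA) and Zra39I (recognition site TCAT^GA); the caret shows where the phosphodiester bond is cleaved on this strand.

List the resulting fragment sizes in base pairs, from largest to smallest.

117, 65, 21, 15, 7 bp

XbaI sites (TCTAGA) start at positions 139, 160.
XbaI cuts after the first base of each site, so after positions 139, 160.
Zra39I sites (TCATGA) start at positions 114, 129.
Zra39I cuts after base 4 of each site, so after positions 117, 132.
Combined cut positions: 117, 132, 139, 160.
Linear molecule, 4 cuts → 5 fragments:
  1–117 → 117 bp
  118–132 → 15 bp
  133–139 → 7 bp
  140–160 → 21 bp
  161–225 → 65 bp
Sorted largest to smallest: 117, 65, 21, 15, 7 bp.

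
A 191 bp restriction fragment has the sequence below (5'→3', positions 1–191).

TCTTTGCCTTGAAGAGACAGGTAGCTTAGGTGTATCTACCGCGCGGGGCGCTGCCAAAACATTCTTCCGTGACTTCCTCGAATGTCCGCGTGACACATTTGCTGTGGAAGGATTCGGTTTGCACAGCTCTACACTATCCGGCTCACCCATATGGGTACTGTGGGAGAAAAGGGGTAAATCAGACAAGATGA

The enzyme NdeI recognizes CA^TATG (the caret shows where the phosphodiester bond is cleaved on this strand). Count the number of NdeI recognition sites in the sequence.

1

CATATG occurs starting at position 148.
NdeI cuts at 1 site.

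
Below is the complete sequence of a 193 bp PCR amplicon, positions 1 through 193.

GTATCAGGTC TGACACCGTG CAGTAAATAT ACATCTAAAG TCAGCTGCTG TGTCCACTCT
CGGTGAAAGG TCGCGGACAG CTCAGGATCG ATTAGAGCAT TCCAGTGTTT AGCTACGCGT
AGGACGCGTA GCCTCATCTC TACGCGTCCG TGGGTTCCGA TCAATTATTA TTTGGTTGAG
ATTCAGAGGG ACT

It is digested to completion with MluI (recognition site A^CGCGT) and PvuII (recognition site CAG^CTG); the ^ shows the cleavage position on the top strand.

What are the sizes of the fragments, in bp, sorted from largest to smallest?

71, 51, 44, 18, 9 bp

MluI sites (ACGCGT) start at positions 115, 124, 142.
MluI cuts after the first base of each site, so after positions 115, 124, 142.
The PvuII site (CAGCTG) starts at position 42.
PvuII cuts after base 3 of each site, so after position 44.
Combined cut positions: 44, 115, 124, 142.
Linear molecule, 4 cuts → 5 fragments:
  1–44 → 44 bp
  45–115 → 71 bp
  116–124 → 9 bp
  125–142 → 18 bp
  143–193 → 51 bp
Sorted largest to smallest: 71, 51, 44, 18, 9 bp.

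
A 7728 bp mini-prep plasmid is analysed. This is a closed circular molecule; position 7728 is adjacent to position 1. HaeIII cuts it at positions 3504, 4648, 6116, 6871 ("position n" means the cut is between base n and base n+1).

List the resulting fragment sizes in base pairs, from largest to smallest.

Circular molecule, 4 cuts → 4 fragments:
  4648 − 3504 = 1144 bp
  6116 − 4648 = 1468 bp
  6871 − 6116 = 755 bp
  wrap: 7728 − 6871 + 3504 = 4361 bp
Sorted largest to smallest: 4361, 1468, 1144, 755 bp.

4361, 1468, 1144, 755 bp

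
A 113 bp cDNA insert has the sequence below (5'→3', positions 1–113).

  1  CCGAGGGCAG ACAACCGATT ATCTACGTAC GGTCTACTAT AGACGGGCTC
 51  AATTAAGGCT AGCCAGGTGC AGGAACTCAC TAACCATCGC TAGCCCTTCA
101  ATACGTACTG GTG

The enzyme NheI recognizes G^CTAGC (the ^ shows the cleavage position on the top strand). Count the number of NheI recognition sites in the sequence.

2

GCTAGC occurs starting at positions 58, 89.
NheI cuts at 2 sites.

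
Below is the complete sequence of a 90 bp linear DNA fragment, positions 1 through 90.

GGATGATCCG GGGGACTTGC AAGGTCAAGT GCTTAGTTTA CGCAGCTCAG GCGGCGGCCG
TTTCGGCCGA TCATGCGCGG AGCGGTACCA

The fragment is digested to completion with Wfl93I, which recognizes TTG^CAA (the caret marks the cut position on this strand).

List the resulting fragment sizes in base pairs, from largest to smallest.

The Wfl93I site (TTGCAA) starts at position 17.
Wfl93I cuts after base 3 of each site, so after position 19.
Linear molecule, 1 cut → 2 fragments:
  1–19 → 19 bp
  20–90 → 71 bp
Sorted largest to smallest: 71, 19 bp.

71, 19 bp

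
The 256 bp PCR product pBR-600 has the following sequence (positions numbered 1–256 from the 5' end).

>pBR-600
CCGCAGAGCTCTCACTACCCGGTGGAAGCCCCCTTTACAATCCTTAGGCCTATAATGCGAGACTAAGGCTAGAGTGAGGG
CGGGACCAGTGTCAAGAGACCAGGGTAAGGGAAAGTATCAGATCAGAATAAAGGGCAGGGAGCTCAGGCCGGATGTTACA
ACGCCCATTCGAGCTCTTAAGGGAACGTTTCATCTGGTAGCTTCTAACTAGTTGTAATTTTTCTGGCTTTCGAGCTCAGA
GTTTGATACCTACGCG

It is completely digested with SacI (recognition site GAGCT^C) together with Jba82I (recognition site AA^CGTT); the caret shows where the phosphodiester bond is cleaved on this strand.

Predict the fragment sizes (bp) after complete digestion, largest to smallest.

134, 51, 31, 20, 10, 10 bp

SacI sites (GAGCTC) start at positions 6, 140, 171, 232.
SacI cuts after base 5 of each site (before the last base), so after positions 10, 144, 175, 236.
The Jba82I site (AACGTT) starts at position 184.
Jba82I cuts after base 2 of each site, so after position 185.
Combined cut positions: 10, 144, 175, 185, 236.
Linear molecule, 5 cuts → 6 fragments:
  1–10 → 10 bp
  11–144 → 134 bp
  145–175 → 31 bp
  176–185 → 10 bp
  186–236 → 51 bp
  237–256 → 20 bp
Sorted largest to smallest: 134, 51, 31, 20, 10, 10 bp.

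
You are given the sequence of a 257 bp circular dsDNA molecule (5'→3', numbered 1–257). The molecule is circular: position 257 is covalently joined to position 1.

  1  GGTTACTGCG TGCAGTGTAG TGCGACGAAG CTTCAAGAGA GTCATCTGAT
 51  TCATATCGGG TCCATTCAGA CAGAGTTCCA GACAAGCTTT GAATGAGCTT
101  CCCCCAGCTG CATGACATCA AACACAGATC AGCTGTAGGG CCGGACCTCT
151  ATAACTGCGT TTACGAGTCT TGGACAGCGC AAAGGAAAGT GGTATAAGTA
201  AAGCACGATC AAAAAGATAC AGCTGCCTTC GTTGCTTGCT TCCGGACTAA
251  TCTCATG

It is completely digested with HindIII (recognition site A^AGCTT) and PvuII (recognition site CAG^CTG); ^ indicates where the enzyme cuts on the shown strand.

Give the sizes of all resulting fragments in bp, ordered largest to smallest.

90, 63, 56, 25, 23 bp

HindIII sites (AAGCTT) start at positions 28, 84.
HindIII cuts after the first base of each site, so after positions 28, 84.
PvuII sites (CAGCTG) start at positions 105, 130, 220.
PvuII cuts after base 3 of each site, so after positions 107, 132, 222.
Combined cut positions: 28, 84, 107, 132, 222.
Circular molecule, 5 cuts → 5 fragments:
  29–84 → 56 bp
  85–107 → 23 bp
  108–132 → 25 bp
  133–222 → 90 bp
  223–257 then 1–28 → 35 + 28 = 63 bp
Sorted largest to smallest: 90, 63, 56, 25, 23 bp.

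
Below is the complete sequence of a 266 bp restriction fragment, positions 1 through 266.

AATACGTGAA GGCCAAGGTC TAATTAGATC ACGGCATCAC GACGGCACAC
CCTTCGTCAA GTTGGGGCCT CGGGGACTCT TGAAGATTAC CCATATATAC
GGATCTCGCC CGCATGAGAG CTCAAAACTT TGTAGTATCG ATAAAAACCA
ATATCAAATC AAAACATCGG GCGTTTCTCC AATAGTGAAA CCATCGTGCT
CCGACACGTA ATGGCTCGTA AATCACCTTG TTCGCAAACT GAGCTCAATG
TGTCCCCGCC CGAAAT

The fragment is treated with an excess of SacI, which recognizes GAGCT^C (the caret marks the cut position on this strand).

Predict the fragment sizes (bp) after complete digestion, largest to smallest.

123, 122, 21 bp

SacI sites (GAGCTC) start at positions 118, 241.
SacI cuts after base 5 of each site (before the last base), so after positions 122, 245.
Linear molecule, 2 cuts → 3 fragments:
  1–122 → 122 bp
  123–245 → 123 bp
  246–266 → 21 bp
Sorted largest to smallest: 123, 122, 21 bp.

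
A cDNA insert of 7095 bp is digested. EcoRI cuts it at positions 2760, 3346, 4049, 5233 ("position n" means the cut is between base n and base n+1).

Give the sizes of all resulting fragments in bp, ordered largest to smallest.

2760, 1862, 1184, 703, 586 bp

Linear molecule, 4 cuts → 5 fragments:
  2760 − 0 = 2760 bp
  3346 − 2760 = 586 bp
  4049 − 3346 = 703 bp
  5233 − 4049 = 1184 bp
  7095 − 5233 = 1862 bp
Sorted largest to smallest: 2760, 1862, 1184, 703, 586 bp.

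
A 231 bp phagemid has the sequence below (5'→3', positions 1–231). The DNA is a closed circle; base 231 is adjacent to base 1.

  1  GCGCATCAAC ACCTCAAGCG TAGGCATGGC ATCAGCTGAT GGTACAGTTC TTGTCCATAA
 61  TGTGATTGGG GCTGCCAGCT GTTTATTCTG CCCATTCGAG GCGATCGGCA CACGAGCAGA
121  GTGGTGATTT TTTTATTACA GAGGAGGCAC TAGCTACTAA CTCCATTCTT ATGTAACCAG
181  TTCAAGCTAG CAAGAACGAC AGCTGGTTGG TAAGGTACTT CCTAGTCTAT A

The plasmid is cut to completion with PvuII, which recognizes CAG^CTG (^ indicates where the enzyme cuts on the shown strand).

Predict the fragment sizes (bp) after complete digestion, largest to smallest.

124, 64, 43 bp

PvuII sites (CAGCTG) start at positions 33, 76, 200.
PvuII cuts after base 3 of each site, so after positions 35, 78, 202.
Circular molecule, 3 cuts → 3 fragments:
  36–78 → 43 bp
  79–202 → 124 bp
  203–231 then 1–35 → 29 + 35 = 64 bp
Sorted largest to smallest: 124, 64, 43 bp.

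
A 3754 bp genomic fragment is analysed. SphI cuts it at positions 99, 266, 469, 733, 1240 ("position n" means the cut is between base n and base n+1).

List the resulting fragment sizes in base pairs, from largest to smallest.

Linear molecule, 5 cuts → 6 fragments:
  99 − 0 = 99 bp
  266 − 99 = 167 bp
  469 − 266 = 203 bp
  733 − 469 = 264 bp
  1240 − 733 = 507 bp
  3754 − 1240 = 2514 bp
Sorted largest to smallest: 2514, 507, 264, 203, 167, 99 bp.

2514, 507, 264, 203, 167, 99 bp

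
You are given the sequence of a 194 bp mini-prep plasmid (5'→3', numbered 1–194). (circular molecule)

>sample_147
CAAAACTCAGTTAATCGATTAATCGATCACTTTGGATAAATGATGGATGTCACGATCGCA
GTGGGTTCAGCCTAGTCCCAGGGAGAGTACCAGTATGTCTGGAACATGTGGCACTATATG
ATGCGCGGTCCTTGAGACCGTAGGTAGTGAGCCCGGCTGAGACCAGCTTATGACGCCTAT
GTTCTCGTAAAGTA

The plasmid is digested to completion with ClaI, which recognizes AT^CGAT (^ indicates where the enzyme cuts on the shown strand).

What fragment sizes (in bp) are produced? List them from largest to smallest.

186, 8 bp

ClaI sites (ATCGAT) start at positions 14, 22.
ClaI cuts after base 2 of each site, so after positions 15, 23.
Circular molecule, 2 cuts → 2 fragments:
  16–23 → 8 bp
  24–194 then 1–15 → 171 + 15 = 186 bp
Sorted largest to smallest: 186, 8 bp.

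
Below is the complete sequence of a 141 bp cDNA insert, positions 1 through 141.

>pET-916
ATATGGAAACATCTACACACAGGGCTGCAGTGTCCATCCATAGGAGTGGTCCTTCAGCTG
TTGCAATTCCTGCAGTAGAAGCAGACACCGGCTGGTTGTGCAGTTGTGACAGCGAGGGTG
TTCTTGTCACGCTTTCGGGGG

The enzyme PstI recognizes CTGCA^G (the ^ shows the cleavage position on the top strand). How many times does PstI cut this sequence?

CTGCAG occurs starting at positions 25, 70.
PstI cuts at 2 sites.

2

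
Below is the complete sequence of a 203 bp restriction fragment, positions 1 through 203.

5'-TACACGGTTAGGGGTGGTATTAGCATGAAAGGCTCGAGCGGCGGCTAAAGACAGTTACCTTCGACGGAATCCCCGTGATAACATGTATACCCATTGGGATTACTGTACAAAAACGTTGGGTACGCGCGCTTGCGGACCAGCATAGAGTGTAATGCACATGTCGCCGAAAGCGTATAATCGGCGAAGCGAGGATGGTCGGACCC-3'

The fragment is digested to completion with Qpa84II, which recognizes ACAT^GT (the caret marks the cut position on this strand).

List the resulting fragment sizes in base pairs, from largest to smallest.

Qpa84II sites (ACATGT) start at positions 81, 156.
Qpa84II cuts after base 4 of each site, so after positions 84, 159.
Linear molecule, 2 cuts → 3 fragments:
  1–84 → 84 bp
  85–159 → 75 bp
  160–203 → 44 bp
Sorted largest to smallest: 84, 75, 44 bp.

84, 75, 44 bp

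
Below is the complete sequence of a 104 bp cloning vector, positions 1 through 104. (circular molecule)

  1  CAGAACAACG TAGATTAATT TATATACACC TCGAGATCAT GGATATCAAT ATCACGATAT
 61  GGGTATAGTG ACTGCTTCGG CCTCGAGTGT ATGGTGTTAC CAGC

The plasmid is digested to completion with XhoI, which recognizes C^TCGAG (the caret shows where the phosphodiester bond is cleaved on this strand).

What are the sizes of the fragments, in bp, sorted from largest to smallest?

XhoI sites (CTCGAG) start at positions 30, 82.
XhoI cuts after the first base of each site, so after positions 30, 82.
Circular molecule, 2 cuts → 2 fragments:
  31–82 → 52 bp
  83–104 then 1–30 → 22 + 30 = 52 bp
Sorted largest to smallest: 52, 52 bp.

52, 52 bp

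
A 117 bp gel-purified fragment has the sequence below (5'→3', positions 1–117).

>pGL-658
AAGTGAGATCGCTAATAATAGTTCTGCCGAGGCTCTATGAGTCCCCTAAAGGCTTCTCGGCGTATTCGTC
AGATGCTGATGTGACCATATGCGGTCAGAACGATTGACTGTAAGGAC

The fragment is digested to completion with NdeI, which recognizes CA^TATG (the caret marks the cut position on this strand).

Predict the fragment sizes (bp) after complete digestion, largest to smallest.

87, 30 bp

The NdeI site (CATATG) starts at position 86.
NdeI cuts after base 2 of each site, so after position 87.
Linear molecule, 1 cut → 2 fragments:
  1–87 → 87 bp
  88–117 → 30 bp
Sorted largest to smallest: 87, 30 bp.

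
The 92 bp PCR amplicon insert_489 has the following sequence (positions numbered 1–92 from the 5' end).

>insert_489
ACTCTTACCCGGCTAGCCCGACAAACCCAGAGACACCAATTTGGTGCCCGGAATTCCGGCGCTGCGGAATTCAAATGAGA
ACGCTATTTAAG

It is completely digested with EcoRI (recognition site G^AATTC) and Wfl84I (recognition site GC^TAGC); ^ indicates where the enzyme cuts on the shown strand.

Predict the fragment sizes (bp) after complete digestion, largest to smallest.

38, 25, 16, 13 bp

EcoRI sites (GAATTC) start at positions 51, 67.
EcoRI cuts after the first base of each site, so after positions 51, 67.
The Wfl84I site (GCTAGC) starts at position 12.
Wfl84I cuts after base 2 of each site, so after position 13.
Combined cut positions: 13, 51, 67.
Linear molecule, 3 cuts → 4 fragments:
  1–13 → 13 bp
  14–51 → 38 bp
  52–67 → 16 bp
  68–92 → 25 bp
Sorted largest to smallest: 38, 25, 16, 13 bp.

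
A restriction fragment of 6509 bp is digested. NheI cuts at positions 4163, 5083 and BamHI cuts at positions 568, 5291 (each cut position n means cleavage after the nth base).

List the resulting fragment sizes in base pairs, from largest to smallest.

3595, 1218, 920, 568, 208 bp

Combined cut positions (sorted): 568, 4163, 5083, 5291.
Linear molecule, 4 cuts → 5 fragments:
  568 − 0 = 568 bp
  4163 − 568 = 3595 bp
  5083 − 4163 = 920 bp
  5291 − 5083 = 208 bp
  6509 − 5291 = 1218 bp
Sorted largest to smallest: 3595, 1218, 920, 568, 208 bp.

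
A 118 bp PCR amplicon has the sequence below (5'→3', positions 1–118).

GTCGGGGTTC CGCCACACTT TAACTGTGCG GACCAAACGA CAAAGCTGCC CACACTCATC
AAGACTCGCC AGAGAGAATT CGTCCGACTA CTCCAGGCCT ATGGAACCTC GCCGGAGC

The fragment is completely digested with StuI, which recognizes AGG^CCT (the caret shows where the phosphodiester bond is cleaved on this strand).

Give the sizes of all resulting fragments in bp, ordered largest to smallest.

The StuI site (AGGCCT) starts at position 95.
StuI cuts after base 3 of each site, so after position 97.
Linear molecule, 1 cut → 2 fragments:
  1–97 → 97 bp
  98–118 → 21 bp
Sorted largest to smallest: 97, 21 bp.

97, 21 bp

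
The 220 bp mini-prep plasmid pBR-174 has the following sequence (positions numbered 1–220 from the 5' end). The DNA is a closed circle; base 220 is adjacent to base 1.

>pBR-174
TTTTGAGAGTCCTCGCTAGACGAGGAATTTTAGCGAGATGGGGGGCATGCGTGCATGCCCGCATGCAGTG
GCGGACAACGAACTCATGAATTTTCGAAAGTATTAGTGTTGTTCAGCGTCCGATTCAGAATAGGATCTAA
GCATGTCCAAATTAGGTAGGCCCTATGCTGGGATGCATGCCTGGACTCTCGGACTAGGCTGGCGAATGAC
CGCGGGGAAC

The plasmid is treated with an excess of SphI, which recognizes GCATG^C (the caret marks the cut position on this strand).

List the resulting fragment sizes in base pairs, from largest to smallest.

114, 90, 8, 8 bp

SphI sites (GCATGC) start at positions 45, 53, 61, 175.
SphI cuts after base 5 of each site (before the last base), so after positions 49, 57, 65, 179.
Circular molecule, 4 cuts → 4 fragments:
  50–57 → 8 bp
  58–65 → 8 bp
  66–179 → 114 bp
  180–220 then 1–49 → 41 + 49 = 90 bp
Sorted largest to smallest: 114, 90, 8, 8 bp.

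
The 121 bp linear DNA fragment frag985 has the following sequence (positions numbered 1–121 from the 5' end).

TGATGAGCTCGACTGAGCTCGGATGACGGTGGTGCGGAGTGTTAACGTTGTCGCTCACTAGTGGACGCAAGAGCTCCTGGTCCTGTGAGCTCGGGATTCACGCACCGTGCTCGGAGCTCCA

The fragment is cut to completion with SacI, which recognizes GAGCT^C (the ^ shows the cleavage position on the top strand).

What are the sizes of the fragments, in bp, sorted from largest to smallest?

SacI sites (GAGCTC) start at positions 5, 15, 71, 87, 114.
SacI cuts after base 5 of each site (before the last base), so after positions 9, 19, 75, 91, 118.
Linear molecule, 5 cuts → 6 fragments:
  1–9 → 9 bp
  10–19 → 10 bp
  20–75 → 56 bp
  76–91 → 16 bp
  92–118 → 27 bp
  119–121 → 3 bp
Sorted largest to smallest: 56, 27, 16, 10, 9, 3 bp.

56, 27, 16, 10, 9, 3 bp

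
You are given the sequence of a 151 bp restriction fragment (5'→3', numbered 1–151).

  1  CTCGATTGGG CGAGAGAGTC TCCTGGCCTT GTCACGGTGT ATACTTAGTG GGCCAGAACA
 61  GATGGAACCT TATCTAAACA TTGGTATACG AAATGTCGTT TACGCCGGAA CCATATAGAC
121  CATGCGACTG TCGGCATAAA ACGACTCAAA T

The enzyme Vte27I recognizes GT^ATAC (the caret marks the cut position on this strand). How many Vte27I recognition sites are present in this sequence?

GTATAC occurs starting at positions 39, 84.
Vte27I cuts at 2 sites.

2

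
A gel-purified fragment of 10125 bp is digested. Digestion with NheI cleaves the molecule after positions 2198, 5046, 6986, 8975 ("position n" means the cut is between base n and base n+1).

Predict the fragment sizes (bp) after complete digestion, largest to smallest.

2848, 2198, 1989, 1940, 1150 bp

Linear molecule, 4 cuts → 5 fragments:
  2198 − 0 = 2198 bp
  5046 − 2198 = 2848 bp
  6986 − 5046 = 1940 bp
  8975 − 6986 = 1989 bp
  10125 − 8975 = 1150 bp
Sorted largest to smallest: 2848, 2198, 1989, 1940, 1150 bp.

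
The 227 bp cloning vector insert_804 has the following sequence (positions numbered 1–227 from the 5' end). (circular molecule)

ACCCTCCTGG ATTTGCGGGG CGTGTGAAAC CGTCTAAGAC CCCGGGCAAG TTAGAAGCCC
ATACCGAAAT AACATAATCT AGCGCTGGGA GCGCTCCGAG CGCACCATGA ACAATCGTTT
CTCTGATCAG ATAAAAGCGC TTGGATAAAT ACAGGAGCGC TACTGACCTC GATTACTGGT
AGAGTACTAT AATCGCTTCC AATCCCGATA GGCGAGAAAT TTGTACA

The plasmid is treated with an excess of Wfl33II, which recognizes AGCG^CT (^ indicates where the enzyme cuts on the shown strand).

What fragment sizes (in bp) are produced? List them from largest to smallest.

152, 46, 20, 9 bp

Wfl33II sites (AGCGCT) start at positions 81, 90, 136, 156.
Wfl33II cuts after base 4 of each site, so after positions 84, 93, 139, 159.
Circular molecule, 4 cuts → 4 fragments:
  85–93 → 9 bp
  94–139 → 46 bp
  140–159 → 20 bp
  160–227 then 1–84 → 68 + 84 = 152 bp
Sorted largest to smallest: 152, 46, 20, 9 bp.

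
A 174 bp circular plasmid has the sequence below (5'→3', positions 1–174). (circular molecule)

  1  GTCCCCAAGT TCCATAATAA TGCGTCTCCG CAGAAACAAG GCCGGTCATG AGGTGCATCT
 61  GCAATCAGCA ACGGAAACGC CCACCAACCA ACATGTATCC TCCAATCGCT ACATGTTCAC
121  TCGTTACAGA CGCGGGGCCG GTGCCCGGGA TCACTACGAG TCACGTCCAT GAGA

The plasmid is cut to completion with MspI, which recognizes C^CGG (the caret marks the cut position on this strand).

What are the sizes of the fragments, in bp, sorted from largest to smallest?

MspI sites (CCGG) start at positions 42, 138, 145.
MspI cuts after the first base of each site, so after positions 42, 138, 145.
Circular molecule, 3 cuts → 3 fragments:
  43–138 → 96 bp
  139–145 → 7 bp
  146–174 then 1–42 → 29 + 42 = 71 bp
Sorted largest to smallest: 96, 71, 7 bp.

96, 71, 7 bp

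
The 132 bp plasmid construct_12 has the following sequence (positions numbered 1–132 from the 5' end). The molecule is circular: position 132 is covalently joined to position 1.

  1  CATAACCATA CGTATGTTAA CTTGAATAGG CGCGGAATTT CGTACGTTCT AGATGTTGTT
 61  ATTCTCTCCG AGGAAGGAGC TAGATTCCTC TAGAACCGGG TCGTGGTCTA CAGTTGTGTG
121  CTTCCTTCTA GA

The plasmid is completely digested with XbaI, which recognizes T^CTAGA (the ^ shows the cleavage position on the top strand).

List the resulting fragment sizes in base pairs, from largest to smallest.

XbaI sites (TCTAGA) start at positions 48, 89, 127.
XbaI cuts after the first base of each site, so after positions 48, 89, 127.
Circular molecule, 3 cuts → 3 fragments:
  49–89 → 41 bp
  90–127 → 38 bp
  128–132 then 1–48 → 5 + 48 = 53 bp
Sorted largest to smallest: 53, 41, 38 bp.

53, 41, 38 bp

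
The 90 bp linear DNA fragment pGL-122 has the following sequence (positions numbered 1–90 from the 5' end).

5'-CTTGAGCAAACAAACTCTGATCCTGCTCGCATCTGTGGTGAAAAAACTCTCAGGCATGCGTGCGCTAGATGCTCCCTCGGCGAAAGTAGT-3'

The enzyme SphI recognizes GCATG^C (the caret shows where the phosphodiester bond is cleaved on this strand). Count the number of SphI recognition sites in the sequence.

1

GCATGC occurs starting at position 54.
SphI cuts at 1 site.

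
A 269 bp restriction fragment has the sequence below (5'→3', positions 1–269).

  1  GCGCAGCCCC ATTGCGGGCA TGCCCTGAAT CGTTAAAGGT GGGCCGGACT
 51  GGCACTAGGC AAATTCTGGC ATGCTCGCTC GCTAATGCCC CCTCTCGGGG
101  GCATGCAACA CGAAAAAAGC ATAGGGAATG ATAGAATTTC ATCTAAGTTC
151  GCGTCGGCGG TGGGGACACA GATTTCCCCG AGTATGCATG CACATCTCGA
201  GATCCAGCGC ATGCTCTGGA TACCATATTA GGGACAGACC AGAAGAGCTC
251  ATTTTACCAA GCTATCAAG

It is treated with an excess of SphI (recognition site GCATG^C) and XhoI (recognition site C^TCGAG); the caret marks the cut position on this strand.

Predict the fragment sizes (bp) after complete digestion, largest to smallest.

SphI sites (GCATGC) start at positions 18, 69, 101, 186, 209.
SphI cuts after base 5 of each site (before the last base), so after positions 22, 73, 105, 190, 213.
The XhoI site (CTCGAG) starts at position 196.
XhoI cuts after the first base of each site, so after position 196.
Combined cut positions: 22, 73, 105, 190, 196, 213.
Linear molecule, 6 cuts → 7 fragments:
  1–22 → 22 bp
  23–73 → 51 bp
  74–105 → 32 bp
  106–190 → 85 bp
  191–196 → 6 bp
  197–213 → 17 bp
  214–269 → 56 bp
Sorted largest to smallest: 85, 56, 51, 32, 22, 17, 6 bp.

85, 56, 51, 32, 22, 17, 6 bp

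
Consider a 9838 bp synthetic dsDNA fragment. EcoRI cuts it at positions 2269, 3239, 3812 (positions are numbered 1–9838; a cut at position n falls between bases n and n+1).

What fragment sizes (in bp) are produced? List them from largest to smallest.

Linear molecule, 3 cuts → 4 fragments:
  2269 − 0 = 2269 bp
  3239 − 2269 = 970 bp
  3812 − 3239 = 573 bp
  9838 − 3812 = 6026 bp
Sorted largest to smallest: 6026, 2269, 970, 573 bp.

6026, 2269, 970, 573 bp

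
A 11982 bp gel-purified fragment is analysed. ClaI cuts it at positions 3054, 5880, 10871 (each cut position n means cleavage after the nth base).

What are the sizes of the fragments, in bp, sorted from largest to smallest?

Linear molecule, 3 cuts → 4 fragments:
  3054 − 0 = 3054 bp
  5880 − 3054 = 2826 bp
  10871 − 5880 = 4991 bp
  11982 − 10871 = 1111 bp
Sorted largest to smallest: 4991, 3054, 2826, 1111 bp.

4991, 3054, 2826, 1111 bp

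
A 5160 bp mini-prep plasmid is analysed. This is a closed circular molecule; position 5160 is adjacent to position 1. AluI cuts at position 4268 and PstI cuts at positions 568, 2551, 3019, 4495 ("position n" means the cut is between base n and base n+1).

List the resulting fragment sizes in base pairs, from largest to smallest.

1983, 1249, 1233, 468, 227 bp

Combined cut positions (sorted): 568, 2551, 3019, 4268, 4495.
Circular molecule, 5 cuts → 5 fragments:
  2551 − 568 = 1983 bp
  3019 − 2551 = 468 bp
  4268 − 3019 = 1249 bp
  4495 − 4268 = 227 bp
  wrap: 5160 − 4495 + 568 = 1233 bp
Sorted largest to smallest: 1983, 1249, 1233, 468, 227 bp.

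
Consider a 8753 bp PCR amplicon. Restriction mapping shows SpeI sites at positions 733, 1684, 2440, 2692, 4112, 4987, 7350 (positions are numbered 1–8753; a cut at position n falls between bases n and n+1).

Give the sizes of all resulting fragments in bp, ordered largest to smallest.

Linear molecule, 7 cuts → 8 fragments:
  733 − 0 = 733 bp
  1684 − 733 = 951 bp
  2440 − 1684 = 756 bp
  2692 − 2440 = 252 bp
  4112 − 2692 = 1420 bp
  4987 − 4112 = 875 bp
  7350 − 4987 = 2363 bp
  8753 − 7350 = 1403 bp
Sorted largest to smallest: 2363, 1420, 1403, 951, 875, 756, 733, 252 bp.

2363, 1420, 1403, 951, 875, 756, 733, 252 bp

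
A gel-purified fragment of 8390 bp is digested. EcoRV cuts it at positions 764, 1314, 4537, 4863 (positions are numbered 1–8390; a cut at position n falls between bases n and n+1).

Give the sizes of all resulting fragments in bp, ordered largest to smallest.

Linear molecule, 4 cuts → 5 fragments:
  764 − 0 = 764 bp
  1314 − 764 = 550 bp
  4537 − 1314 = 3223 bp
  4863 − 4537 = 326 bp
  8390 − 4863 = 3527 bp
Sorted largest to smallest: 3527, 3223, 764, 550, 326 bp.

3527, 3223, 764, 550, 326 bp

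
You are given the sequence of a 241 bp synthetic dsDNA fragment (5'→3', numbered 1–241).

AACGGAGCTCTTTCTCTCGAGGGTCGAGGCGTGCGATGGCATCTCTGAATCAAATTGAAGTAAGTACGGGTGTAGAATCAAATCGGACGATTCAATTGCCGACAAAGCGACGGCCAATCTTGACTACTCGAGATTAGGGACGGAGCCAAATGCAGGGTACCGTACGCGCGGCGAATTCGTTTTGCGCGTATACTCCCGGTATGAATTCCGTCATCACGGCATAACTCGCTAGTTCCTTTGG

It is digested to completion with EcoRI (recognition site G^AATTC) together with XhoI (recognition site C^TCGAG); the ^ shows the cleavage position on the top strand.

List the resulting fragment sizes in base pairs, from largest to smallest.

EcoRI sites (GAATTC) start at positions 173, 203.
EcoRI cuts after the first base of each site, so after positions 173, 203.
XhoI sites (CTCGAG) start at positions 16, 127.
XhoI cuts after the first base of each site, so after positions 16, 127.
Combined cut positions: 16, 127, 173, 203.
Linear molecule, 4 cuts → 5 fragments:
  1–16 → 16 bp
  17–127 → 111 bp
  128–173 → 46 bp
  174–203 → 30 bp
  204–241 → 38 bp
Sorted largest to smallest: 111, 46, 38, 30, 16 bp.

111, 46, 38, 30, 16 bp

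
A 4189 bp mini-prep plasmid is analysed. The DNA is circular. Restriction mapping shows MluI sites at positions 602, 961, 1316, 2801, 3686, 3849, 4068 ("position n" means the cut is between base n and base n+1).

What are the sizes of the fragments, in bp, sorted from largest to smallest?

1485, 885, 723, 359, 355, 219, 163 bp

Circular molecule, 7 cuts → 7 fragments:
  961 − 602 = 359 bp
  1316 − 961 = 355 bp
  2801 − 1316 = 1485 bp
  3686 − 2801 = 885 bp
  3849 − 3686 = 163 bp
  4068 − 3849 = 219 bp
  wrap: 4189 − 4068 + 602 = 723 bp
Sorted largest to smallest: 1485, 885, 723, 359, 355, 219, 163 bp.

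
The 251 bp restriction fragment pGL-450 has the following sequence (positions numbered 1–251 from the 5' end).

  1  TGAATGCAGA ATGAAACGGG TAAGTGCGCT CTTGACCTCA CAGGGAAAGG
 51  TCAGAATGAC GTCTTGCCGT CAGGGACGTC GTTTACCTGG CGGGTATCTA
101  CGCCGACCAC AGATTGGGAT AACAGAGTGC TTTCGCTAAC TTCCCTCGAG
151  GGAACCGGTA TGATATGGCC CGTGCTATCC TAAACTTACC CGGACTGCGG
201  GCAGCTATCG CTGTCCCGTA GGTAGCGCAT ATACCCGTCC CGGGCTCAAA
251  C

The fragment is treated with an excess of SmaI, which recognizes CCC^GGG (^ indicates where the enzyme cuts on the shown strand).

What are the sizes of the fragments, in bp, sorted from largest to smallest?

241, 10 bp

The SmaI site (CCCGGG) starts at position 239.
SmaI cuts after base 3 of each site, so after position 241.
Linear molecule, 1 cut → 2 fragments:
  1–241 → 241 bp
  242–251 → 10 bp
Sorted largest to smallest: 241, 10 bp.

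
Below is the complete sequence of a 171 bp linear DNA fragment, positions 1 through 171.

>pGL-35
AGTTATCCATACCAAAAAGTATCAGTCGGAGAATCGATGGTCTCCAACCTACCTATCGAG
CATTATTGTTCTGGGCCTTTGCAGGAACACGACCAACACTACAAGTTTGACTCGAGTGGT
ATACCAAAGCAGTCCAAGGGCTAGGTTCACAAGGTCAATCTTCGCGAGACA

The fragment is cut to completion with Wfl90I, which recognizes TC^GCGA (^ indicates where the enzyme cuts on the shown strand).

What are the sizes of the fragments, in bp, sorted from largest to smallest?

The Wfl90I site (TCGCGA) starts at position 162.
Wfl90I cuts after base 2 of each site, so after position 163.
Linear molecule, 1 cut → 2 fragments:
  1–163 → 163 bp
  164–171 → 8 bp
Sorted largest to smallest: 163, 8 bp.

163, 8 bp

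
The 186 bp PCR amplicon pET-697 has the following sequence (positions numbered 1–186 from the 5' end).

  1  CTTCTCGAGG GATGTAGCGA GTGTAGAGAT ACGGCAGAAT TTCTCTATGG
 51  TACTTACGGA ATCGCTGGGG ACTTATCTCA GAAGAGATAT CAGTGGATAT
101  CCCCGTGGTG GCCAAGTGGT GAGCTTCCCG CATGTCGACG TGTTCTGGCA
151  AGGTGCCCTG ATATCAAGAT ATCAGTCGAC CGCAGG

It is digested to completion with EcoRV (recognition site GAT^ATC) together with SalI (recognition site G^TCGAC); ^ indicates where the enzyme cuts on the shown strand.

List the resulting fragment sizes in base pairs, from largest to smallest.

EcoRV sites (GATATC) start at positions 86, 96, 160, 168.
EcoRV cuts after base 3 of each site, so after positions 88, 98, 162, 170.
SalI sites (GTCGAC) start at positions 134, 175.
SalI cuts after the first base of each site, so after positions 134, 175.
Combined cut positions: 88, 98, 134, 162, 170, 175.
Linear molecule, 6 cuts → 7 fragments:
  1–88 → 88 bp
  89–98 → 10 bp
  99–134 → 36 bp
  135–162 → 28 bp
  163–170 → 8 bp
  171–175 → 5 bp
  176–186 → 11 bp
Sorted largest to smallest: 88, 36, 28, 11, 10, 8, 5 bp.

88, 36, 28, 11, 10, 8, 5 bp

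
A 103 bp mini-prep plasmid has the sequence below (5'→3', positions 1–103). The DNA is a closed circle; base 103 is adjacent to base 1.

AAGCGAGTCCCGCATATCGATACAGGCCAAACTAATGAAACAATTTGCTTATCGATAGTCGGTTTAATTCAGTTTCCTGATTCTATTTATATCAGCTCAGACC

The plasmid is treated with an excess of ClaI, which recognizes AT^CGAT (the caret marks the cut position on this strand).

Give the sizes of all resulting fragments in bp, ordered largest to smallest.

ClaI sites (ATCGAT) start at positions 16, 51.
ClaI cuts after base 2 of each site, so after positions 17, 52.
Circular molecule, 2 cuts → 2 fragments:
  18–52 → 35 bp
  53–103 then 1–17 → 51 + 17 = 68 bp
Sorted largest to smallest: 68, 35 bp.

68, 35 bp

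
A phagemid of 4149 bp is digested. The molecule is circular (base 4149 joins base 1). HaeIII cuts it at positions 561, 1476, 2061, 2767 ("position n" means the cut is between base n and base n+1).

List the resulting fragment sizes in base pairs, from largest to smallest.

1943, 915, 706, 585 bp

Circular molecule, 4 cuts → 4 fragments:
  1476 − 561 = 915 bp
  2061 − 1476 = 585 bp
  2767 − 2061 = 706 bp
  wrap: 4149 − 2767 + 561 = 1943 bp
Sorted largest to smallest: 1943, 915, 706, 585 bp.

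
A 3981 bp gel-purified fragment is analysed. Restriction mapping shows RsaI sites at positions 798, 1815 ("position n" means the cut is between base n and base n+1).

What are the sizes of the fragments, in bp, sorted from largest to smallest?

2166, 1017, 798 bp

Linear molecule, 2 cuts → 3 fragments:
  798 − 0 = 798 bp
  1815 − 798 = 1017 bp
  3981 − 1815 = 2166 bp
Sorted largest to smallest: 2166, 1017, 798 bp.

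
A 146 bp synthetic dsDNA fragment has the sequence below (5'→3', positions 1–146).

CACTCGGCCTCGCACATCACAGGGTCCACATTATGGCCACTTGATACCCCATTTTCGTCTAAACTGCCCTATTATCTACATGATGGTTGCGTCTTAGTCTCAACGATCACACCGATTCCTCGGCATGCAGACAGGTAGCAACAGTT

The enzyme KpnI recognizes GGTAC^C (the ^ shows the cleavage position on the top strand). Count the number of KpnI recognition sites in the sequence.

No occurrence of GGTACC is present in the sequence.
KpnI does not cut: 0 sites.

0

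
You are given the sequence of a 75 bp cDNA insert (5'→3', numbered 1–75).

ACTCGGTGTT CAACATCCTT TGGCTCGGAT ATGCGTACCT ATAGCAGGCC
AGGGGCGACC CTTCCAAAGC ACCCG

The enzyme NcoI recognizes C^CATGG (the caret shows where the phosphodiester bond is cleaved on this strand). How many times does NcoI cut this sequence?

0

No occurrence of CCATGG is present in the sequence.
NcoI does not cut: 0 sites.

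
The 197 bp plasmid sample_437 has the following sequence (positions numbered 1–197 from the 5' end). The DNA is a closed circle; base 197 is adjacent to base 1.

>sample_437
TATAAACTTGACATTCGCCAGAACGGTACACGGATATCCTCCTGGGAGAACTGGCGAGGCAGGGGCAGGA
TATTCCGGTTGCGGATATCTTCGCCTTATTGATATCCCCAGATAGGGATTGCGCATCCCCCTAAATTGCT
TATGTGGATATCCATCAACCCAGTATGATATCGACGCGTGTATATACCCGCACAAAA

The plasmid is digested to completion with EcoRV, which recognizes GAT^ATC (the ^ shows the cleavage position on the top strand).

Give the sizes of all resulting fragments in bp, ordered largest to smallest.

63, 51, 46, 20, 17 bp

EcoRV sites (GATATC) start at positions 33, 84, 101, 147, 167.
EcoRV cuts after base 3 of each site, so after positions 35, 86, 103, 149, 169.
Circular molecule, 5 cuts → 5 fragments:
  36–86 → 51 bp
  87–103 → 17 bp
  104–149 → 46 bp
  150–169 → 20 bp
  170–197 then 1–35 → 28 + 35 = 63 bp
Sorted largest to smallest: 63, 51, 46, 20, 17 bp.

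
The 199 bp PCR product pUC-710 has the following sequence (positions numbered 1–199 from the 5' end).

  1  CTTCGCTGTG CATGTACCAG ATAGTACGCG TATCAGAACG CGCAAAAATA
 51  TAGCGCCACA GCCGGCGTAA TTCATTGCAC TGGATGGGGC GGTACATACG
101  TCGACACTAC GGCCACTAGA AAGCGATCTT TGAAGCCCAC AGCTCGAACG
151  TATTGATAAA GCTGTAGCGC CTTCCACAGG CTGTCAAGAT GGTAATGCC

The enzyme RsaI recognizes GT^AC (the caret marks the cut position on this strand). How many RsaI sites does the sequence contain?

3

GTAC occurs starting at positions 14, 24, 92.
RsaI cuts at 3 sites.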